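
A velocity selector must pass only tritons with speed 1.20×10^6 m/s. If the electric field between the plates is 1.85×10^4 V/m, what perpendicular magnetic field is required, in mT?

qE = qvB ⇒ B = E/v = (1.85×10^4) / (1.20×10^6) = 0.0154 T.

B ≈ 15.4 mT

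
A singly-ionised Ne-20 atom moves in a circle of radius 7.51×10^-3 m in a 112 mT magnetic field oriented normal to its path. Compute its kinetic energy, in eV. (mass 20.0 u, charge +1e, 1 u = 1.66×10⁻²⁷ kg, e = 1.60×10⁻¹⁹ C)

v = qBr/m = (1×1.60×10^-19)(0.112)(7.51×10^-3) / (3.32×10^-26) = 4050 m/s.
K = ½mv² = 0.5·(3.32×10^-26)·(4050)² = 2.73×10^-19 J = 1.70 eV.

K ≈ 1.70 eV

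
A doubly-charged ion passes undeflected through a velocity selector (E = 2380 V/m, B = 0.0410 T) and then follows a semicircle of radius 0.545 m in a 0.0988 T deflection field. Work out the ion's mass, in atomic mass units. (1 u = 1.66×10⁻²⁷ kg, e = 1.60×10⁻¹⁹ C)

m ≈ 179 u

v = E/B₁ = 5.80×10^4 m/s.
From r = mv/(qB₂), m = qB₂r/v = (2×1.60×10^-19)(0.0988)(0.545) / (5.80×10^4) = 2.97×10^-25 kg.
In atomic mass units: m = 2.97×10^-25 / 1.66×10^-27 = 179 u.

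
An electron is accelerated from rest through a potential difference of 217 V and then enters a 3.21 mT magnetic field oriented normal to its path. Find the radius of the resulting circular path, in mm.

The kinetic energy gained is K = qV = (1×1.60×10^-19)(217) = 3.47×10^-17 J.
v = √(2K/m) = 8.73×10^6 m/s.
r = mv/(qB) = (9.11×10^-31)(8.73×10^6) / [(1×1.60×10^-19)(3.21×10^-3)] = 0.0155 m.

r ≈ 15.5 mm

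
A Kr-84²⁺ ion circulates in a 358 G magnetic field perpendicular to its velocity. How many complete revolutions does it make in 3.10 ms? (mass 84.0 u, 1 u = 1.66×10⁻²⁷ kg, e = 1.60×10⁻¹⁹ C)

T = 2πm/(qB) = 2π(1.3944×10^-25) / [(2×1.60×10^-19)(0.0358)] = 7.6478×10^-5 s.
N = t/T = 3.10×10^-3 / 7.6478×10^-5 ≈ 40.53, so 40 complete revolutions.

N = 40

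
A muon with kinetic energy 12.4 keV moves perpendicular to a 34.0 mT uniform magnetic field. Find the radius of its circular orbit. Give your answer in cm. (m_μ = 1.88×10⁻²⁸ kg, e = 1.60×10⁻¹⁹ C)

r ≈ 15.9 cm

Convert the energy: K = 12.4 keV = 1.98×10^-15 J.
v = √(2K/m) = √(2·1.98×10^-15/1.88×10^-28) = 4.59×10^6 m/s.
r = mv/(qB) = (1.88×10^-28)(4.59×10^6) / [(1×1.60×10^-19)(0.0340)] = 0.159 m.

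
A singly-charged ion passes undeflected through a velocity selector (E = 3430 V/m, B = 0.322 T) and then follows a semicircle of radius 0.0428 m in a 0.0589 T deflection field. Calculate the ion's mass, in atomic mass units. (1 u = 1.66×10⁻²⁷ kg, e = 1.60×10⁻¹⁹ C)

v = E/B₁ = 1.07×10^4 m/s.
From r = mv/(qB₂), m = qB₂r/v = (1×1.60×10^-19)(0.0589)(0.0428) / (1.07×10^4) = 3.79×10^-26 kg.
In atomic mass units: m = 3.79×10^-26 / 1.66×10^-27 = 22.8 u.

m ≈ 22.8 u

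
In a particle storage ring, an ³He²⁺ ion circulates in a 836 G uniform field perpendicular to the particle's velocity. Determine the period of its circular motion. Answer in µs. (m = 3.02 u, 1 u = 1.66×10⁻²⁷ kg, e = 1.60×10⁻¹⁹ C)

The cyclotron period is independent of speed: T = 2πm/(qB).
T = 2π(5.01×10^-27) / [(2×1.60×10^-19)(0.0836)] = 1.18×10^-6 s.

T ≈ 1.18 µs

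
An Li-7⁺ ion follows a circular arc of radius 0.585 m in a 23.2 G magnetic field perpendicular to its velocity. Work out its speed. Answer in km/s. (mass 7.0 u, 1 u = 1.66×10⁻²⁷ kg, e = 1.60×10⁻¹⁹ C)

v ≈ 18.7 km/s

From qvB = mv²/r, v = qBr/m.
v = (1×1.60×10^-19)(2.32×10^-3)(0.585) / (1.16×10^-26) = 1.87×10^4 m/s.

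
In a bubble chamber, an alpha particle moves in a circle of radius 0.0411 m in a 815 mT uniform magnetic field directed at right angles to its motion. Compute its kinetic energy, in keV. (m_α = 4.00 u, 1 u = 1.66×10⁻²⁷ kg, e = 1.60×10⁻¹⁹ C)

K ≈ 54.1 keV

v = qBr/m = (2×1.60×10^-19)(0.815)(0.0411) / (6.64×10^-27) = 1.61×10^6 m/s.
K = ½mv² = 0.5·(6.64×10^-27)·(1.61×10^6)² = 8.65×10^-15 J = 54.1 keV.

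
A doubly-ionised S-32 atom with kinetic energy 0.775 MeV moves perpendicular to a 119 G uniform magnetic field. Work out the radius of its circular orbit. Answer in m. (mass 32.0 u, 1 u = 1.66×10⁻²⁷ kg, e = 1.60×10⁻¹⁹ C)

r ≈ 30.1 m

Convert the energy: K = 0.775 MeV = 1.24×10^-13 J.
v = √(2K/m) = √(2·1.24×10^-13/5.31×10^-26) = 2.16×10^6 m/s.
r = mv/(qB) = (5.31×10^-26)(2.16×10^6) / [(2×1.60×10^-19)(0.0119)] = 30.1 m.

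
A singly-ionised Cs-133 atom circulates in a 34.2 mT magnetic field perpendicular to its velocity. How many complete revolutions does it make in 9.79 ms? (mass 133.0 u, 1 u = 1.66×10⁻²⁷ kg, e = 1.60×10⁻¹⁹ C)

T = 2πm/(qB) = 2π(2.2078×10^-25) / [(1×1.60×10^-19)(0.0342)] = 2.5351×10^-4 s.
N = t/T = 9.79×10^-3 / 2.5351×10^-4 ≈ 38.62, so 38 complete revolutions.

N = 38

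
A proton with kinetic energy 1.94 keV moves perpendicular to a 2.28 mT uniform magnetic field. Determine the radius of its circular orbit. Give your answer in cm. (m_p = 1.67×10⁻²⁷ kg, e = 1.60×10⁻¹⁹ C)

r ≈ 279 cm

Convert the energy: K = 1.94 keV = 3.10×10^-16 J.
v = √(2K/m) = √(2·3.10×10^-16/1.67×10^-27) = 6.10×10^5 m/s.
r = mv/(qB) = (1.67×10^-27)(6.10×10^5) / [(1×1.60×10^-19)(2.28×10^-3)] = 2.79 m.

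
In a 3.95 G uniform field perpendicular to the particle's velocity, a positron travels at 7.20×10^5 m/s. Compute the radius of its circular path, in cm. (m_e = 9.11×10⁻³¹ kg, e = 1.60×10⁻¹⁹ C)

The magnetic force provides the centripetal force: qvB = mv²/r, so r = mv/(qB).
r = (9.11×10^-31 kg)(7.20×10^5 m/s) / [(1×1.60×10^-19 C)(3.95×10^-4 T)] = 0.0104 m.

r ≈ 1.04 cm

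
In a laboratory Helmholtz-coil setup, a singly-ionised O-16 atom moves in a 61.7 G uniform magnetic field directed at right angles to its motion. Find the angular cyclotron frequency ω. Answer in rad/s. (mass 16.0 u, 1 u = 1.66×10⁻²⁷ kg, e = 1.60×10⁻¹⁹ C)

ω ≈ 3.72×10^4 rad/s

ω = qB/m = (1×1.60×10^-19)(6.17×10^-3) / (2.66×10^-26) = 3.72×10^4 rad/s.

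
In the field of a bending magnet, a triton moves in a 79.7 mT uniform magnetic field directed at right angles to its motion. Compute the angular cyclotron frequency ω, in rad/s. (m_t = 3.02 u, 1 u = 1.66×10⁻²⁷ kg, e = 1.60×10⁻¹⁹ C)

ω ≈ 2.54×10^6 rad/s

ω = qB/m = (1×1.60×10^-19)(0.0797) / (5.01×10^-27) = 2.54×10^6 rad/s.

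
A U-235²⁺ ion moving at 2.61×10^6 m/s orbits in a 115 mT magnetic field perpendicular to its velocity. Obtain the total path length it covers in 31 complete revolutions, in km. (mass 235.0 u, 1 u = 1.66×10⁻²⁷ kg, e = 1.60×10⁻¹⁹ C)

r = mv/(qB) = 27.7 m, so one revolution covers 2πr = 174 m.
In 31 revolutions: L = 31·2πr = 5390 m.

L ≈ 5.39 km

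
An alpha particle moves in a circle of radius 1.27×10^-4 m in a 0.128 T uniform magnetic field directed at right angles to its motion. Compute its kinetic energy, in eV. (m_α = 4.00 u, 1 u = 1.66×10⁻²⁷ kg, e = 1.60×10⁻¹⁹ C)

K ≈ 0.0127 eV

v = qBr/m = (2×1.60×10^-19)(0.128)(1.27×10^-4) / (6.64×10^-27) = 783 m/s.
K = ½mv² = 0.5·(6.64×10^-27)·(783)² = 2.04×10^-21 J = 0.0127 eV.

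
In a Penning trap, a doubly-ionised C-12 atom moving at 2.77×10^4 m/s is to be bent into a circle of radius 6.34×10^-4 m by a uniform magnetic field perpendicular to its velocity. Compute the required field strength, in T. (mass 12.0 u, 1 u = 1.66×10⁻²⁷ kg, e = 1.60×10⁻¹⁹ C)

qvB = mv²/r gives B = mv/(qr).
B = (1.99×10^-26)(2.77×10^4) / [(2×1.60×10^-19)(6.34×10^-4)] = 2.72 T.

B ≈ 2.72 T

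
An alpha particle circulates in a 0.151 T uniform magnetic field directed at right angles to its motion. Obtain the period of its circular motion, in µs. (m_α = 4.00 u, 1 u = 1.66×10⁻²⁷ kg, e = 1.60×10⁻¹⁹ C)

The cyclotron period is independent of speed: T = 2πm/(qB).
T = 2π(6.64×10^-27) / [(2×1.60×10^-19)(0.151)] = 8.63×10^-7 s.

T ≈ 0.863 µs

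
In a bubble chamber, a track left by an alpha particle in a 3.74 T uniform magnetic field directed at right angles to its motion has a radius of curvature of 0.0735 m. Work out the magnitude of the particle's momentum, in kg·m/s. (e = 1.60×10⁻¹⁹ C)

p ≈ 8.80×10^-20 kg·m/s

Since qvB = mv²/r, the momentum p = mv = qBr.
p = (2×1.60×10^-19)(3.74)(0.0735) = 8.80×10^-20 kg·m/s.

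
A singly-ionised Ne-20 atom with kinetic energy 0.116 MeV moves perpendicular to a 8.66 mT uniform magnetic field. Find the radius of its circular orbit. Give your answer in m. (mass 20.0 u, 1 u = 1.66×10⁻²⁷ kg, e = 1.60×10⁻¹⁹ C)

Convert the energy: K = 0.116 MeV = 1.86×10^-14 J.
v = √(2K/m) = √(2·1.86×10^-14/3.32×10^-26) = 1.06×10^6 m/s.
r = mv/(qB) = (3.32×10^-26)(1.06×10^6) / [(1×1.60×10^-19)(8.66×10^-3)] = 25.3 m.

r ≈ 25.3 m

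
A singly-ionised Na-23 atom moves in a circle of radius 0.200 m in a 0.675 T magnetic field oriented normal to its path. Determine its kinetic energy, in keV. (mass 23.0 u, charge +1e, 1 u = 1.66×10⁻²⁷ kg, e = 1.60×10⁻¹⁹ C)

K ≈ 38.2 keV

v = qBr/m = (1×1.60×10^-19)(0.675)(0.200) / (3.82×10^-26) = 5.66×10^5 m/s.
K = ½mv² = 0.5·(3.82×10^-26)·(5.66×10^5)² = 6.11×10^-15 J = 38.2 keV.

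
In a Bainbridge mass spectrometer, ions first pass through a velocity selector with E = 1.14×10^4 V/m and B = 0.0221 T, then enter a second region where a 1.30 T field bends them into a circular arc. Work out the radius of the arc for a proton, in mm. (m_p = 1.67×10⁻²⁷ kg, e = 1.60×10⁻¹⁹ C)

r ≈ 4.14 mm

The selector passes v = E/B = 1.14×10^4/0.0221 = 5.16×10^5 m/s.
In the deflection region, r = mv/(qB₂) = (1.67×10^-27)(5.16×10^5) / [(1×1.60×10^-19)(1.30)] = 4.14×10^-3 m.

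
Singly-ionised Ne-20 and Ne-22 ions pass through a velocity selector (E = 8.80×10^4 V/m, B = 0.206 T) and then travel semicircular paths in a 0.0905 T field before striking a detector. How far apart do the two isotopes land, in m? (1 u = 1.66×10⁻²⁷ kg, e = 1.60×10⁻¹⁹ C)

Both emerge at v = E/B₁ = 4.27×10^5 m/s.
r = mv/(qB₂), so r₁ = 0.97946 m and r₂ = 1.0774 m, giving Δr = 0.0979 m.
After a semicircle each ion lands a diameter 2r from the entry slit, so the separation is 2Δr = 0.196 m.

Δd ≈ 0.196 m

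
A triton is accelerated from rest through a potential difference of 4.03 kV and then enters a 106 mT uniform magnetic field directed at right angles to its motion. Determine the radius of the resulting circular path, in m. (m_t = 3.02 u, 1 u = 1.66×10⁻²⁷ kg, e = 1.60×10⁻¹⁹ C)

The kinetic energy gained is K = qV = (1×1.60×10^-19)(4030) = 6.45×10^-16 J.
v = √(2K/m) = 5.07×10^5 m/s.
r = mv/(qB) = (5.01×10^-27)(5.07×10^5) / [(1×1.60×10^-19)(0.106)] = 0.150 m.

r ≈ 0.150 m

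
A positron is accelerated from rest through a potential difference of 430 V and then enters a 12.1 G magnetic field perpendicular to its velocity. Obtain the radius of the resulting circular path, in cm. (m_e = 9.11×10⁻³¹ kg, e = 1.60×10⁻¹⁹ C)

The kinetic energy gained is K = qV = (1×1.60×10^-19)(430) = 6.88×10^-17 J.
v = √(2K/m) = 1.23×10^7 m/s.
r = mv/(qB) = (9.11×10^-31)(1.23×10^7) / [(1×1.60×10^-19)(1.21×10^-3)] = 0.0578 m.

r ≈ 5.78 cm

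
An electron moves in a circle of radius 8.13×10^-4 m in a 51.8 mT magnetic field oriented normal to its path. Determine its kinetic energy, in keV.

v = qBr/m = (1×1.60×10^-19)(0.0518)(8.13×10^-4) / (9.11×10^-31) = 7.40×10^6 m/s.
K = ½mv² = 0.5·(9.11×10^-31)·(7.40×10^6)² = 2.49×10^-17 J = 0.156 keV.

K ≈ 0.156 keV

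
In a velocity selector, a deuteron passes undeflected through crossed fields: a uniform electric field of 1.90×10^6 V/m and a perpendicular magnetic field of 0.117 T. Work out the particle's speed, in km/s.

For zero net force, qE = qvB, so v = E/B.
v = (1.90×10^6) / (0.117) = 1.62×10^7 m/s.

v ≈ 16200 km/s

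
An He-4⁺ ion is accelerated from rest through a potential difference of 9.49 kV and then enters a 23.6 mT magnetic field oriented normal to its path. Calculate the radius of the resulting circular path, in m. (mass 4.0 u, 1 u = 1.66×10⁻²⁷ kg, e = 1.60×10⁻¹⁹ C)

r ≈ 1.19 m

The kinetic energy gained is K = qV = (1×1.60×10^-19)(9490) = 1.52×10^-15 J.
v = √(2K/m) = 6.76×10^5 m/s.
r = mv/(qB) = (6.64×10^-27)(6.76×10^5) / [(1×1.60×10^-19)(0.0236)] = 1.19 m.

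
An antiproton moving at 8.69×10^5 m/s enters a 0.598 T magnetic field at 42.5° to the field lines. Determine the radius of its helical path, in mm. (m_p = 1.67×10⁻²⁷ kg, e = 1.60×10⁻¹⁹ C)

Only the perpendicular component v⊥ = v sin42.5° = 5.87×10^5 m/s is bent by the field.
r = m v⊥ /(qB) = (1.67×10^-27)(5.87×10^5) / [(1×1.60×10^-19)(0.598)] = 0.0102 m.

r ≈ 10.2 mm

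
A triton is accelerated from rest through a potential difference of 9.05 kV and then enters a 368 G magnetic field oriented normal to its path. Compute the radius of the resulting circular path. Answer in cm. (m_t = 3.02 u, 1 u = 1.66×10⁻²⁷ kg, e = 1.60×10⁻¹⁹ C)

r ≈ 64.7 cm

The kinetic energy gained is K = qV = (1×1.60×10^-19)(9050) = 1.45×10^-15 J.
v = √(2K/m) = 7.60×10^5 m/s.
r = mv/(qB) = (5.01×10^-27)(7.60×10^5) / [(1×1.60×10^-19)(0.0368)] = 0.647 m.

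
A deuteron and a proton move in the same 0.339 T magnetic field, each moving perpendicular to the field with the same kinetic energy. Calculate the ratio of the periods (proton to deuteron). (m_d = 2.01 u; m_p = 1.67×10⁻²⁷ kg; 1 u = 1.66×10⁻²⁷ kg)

T = 2πm/(qB) is independent of speed, so T₂/T₁ = (m₂/q₂)/(m₁/q₁).
T_{proton}/T_{deuteron} = (1.67×10^-27/1e) / (3.34×10^-27/1e) = 0.501.

ratio ≈ 0.501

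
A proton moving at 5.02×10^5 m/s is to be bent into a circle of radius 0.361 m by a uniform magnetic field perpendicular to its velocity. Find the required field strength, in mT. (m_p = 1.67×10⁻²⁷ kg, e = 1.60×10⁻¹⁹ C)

B ≈ 14.5 mT

qvB = mv²/r gives B = mv/(qr).
B = (1.67×10^-27)(5.02×10^5) / [(1×1.60×10^-19)(0.361)] = 0.0145 T.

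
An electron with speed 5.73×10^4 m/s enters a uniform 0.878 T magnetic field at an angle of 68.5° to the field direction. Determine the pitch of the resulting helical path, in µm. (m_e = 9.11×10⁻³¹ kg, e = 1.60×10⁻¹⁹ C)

The velocity component along B is v∥ = v cos68.5° = 2.10×10^4 m/s.
The cyclotron period T = 2πm/(qB) = 4.07×10^-11 s is set by m, q, B alone.
Pitch = v∥·T = (2.10×10^4)(4.07×10^-11) = 8.56×10^-7 m.

pitch ≈ 0.856 µm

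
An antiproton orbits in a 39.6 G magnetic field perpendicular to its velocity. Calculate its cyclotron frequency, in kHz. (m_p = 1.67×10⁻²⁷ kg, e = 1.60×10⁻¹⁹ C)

f = qB/(2πm) = (1×1.60×10^-19)(3.96×10^-3) / [2π(1.67×10^-27)] = 6.04×10^4 Hz.

f ≈ 60.4 kHz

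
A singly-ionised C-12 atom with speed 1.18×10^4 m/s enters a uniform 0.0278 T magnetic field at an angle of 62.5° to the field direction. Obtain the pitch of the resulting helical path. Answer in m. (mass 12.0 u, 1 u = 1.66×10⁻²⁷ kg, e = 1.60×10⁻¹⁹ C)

pitch ≈ 0.153 m

The velocity component along B is v∥ = v cos62.5° = 5450 m/s.
The cyclotron period T = 2πm/(qB) = 2.81×10^-5 s is set by m, q, B alone.
Pitch = v∥·T = (5450)(2.81×10^-5) = 0.153 m.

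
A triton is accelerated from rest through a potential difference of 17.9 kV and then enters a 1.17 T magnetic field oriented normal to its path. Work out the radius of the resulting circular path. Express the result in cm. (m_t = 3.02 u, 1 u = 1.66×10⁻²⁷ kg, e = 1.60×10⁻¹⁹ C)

The kinetic energy gained is K = qV = (1×1.60×10^-19)(1.79×10^4) = 2.86×10^-15 J.
v = √(2K/m) = 1.07×10^6 m/s.
r = mv/(qB) = (5.01×10^-27)(1.07×10^6) / [(1×1.60×10^-19)(1.17)] = 0.0286 m.

r ≈ 2.86 cm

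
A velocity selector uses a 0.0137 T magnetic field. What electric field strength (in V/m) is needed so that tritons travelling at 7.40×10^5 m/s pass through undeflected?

E ≈ 1.01×10^4 V/m

qE = qvB ⇒ E = vB = (7.40×10^5)(0.0137) = 1.01×10^4 V/m.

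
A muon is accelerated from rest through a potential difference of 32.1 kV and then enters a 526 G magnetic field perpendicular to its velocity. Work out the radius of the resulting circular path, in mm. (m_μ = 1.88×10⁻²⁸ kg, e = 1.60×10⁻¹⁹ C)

r ≈ 165 mm

The kinetic energy gained is K = qV = (1×1.60×10^-19)(3.21×10^4) = 5.14×10^-15 J.
v = √(2K/m) = 7.39×10^6 m/s.
r = mv/(qB) = (1.88×10^-28)(7.39×10^6) / [(1×1.60×10^-19)(0.0526)] = 0.165 m.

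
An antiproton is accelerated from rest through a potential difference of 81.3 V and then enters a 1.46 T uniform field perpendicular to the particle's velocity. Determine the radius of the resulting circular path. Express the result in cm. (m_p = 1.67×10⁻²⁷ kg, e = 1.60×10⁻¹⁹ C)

The kinetic energy gained is K = qV = (1×1.60×10^-19)(81.3) = 1.30×10^-17 J.
v = √(2K/m) = 1.25×10^5 m/s.
r = mv/(qB) = (1.67×10^-27)(1.25×10^5) / [(1×1.60×10^-19)(1.46)] = 8.92×10^-4 m.

r ≈ 0.0892 cm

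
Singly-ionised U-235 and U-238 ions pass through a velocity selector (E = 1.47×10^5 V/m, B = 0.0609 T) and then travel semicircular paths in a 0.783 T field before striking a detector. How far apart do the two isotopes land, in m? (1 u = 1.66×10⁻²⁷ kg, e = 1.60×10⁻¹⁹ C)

Both emerge at v = E/B₁ = 2.41×10^6 m/s.
r = mv/(qB₂), so r₁ = 7.5161 m and r₂ = 7.6121 m, giving Δr = 0.0960 m.
After a semicircle each ion lands a diameter 2r from the entry slit, so the separation is 2Δr = 0.192 m.

Δd ≈ 0.192 m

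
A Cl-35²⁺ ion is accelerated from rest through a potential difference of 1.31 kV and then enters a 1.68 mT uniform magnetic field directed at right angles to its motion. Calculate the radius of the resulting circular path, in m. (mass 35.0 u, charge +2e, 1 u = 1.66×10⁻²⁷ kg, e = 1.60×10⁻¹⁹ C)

The kinetic energy gained is K = qV = (2×1.60×10^-19)(1310) = 4.19×10^-16 J.
v = √(2K/m) = 1.20×10^5 m/s.
r = mv/(qB) = (5.81×10^-26)(1.20×10^5) / [(2×1.60×10^-19)(1.68×10^-3)] = 13.0 m.

r ≈ 13.0 m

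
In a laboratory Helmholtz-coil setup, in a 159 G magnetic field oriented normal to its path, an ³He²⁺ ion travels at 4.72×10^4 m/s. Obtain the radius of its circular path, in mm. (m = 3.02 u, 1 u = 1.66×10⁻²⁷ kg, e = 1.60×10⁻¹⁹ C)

The magnetic force provides the centripetal force: qvB = mv²/r, so r = mv/(qB).
r = (5.01×10^-27 kg)(4.72×10^4 m/s) / [(2×1.60×10^-19 C)(0.0159 T)] = 0.0465 m.

r ≈ 46.5 mm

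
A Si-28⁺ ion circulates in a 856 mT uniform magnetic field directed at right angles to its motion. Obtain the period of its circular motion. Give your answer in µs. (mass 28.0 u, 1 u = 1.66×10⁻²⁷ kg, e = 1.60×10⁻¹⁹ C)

The cyclotron period is independent of speed: T = 2πm/(qB).
T = 2π(4.65×10^-26) / [(1×1.60×10^-19)(0.856)] = 2.13×10^-6 s.

T ≈ 2.13 µs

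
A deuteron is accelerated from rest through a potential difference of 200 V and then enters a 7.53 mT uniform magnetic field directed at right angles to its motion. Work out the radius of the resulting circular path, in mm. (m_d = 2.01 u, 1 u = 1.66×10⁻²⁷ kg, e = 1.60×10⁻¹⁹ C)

The kinetic energy gained is K = qV = (1×1.60×10^-19)(200) = 3.20×10^-17 J.
v = √(2K/m) = 1.38×10^5 m/s.
r = mv/(qB) = (3.34×10^-27)(1.38×10^5) / [(1×1.60×10^-19)(7.53×10^-3)] = 0.384 m.

r ≈ 384 mm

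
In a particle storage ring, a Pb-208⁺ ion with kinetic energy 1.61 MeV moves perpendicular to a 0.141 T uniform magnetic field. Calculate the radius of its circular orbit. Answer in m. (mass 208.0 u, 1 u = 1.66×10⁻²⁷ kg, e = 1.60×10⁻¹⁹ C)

r ≈ 18.7 m

Convert the energy: K = 1.61 MeV = 2.58×10^-13 J.
v = √(2K/m) = √(2·2.58×10^-13/3.45×10^-25) = 1.22×10^6 m/s.
r = mv/(qB) = (3.45×10^-25)(1.22×10^6) / [(1×1.60×10^-19)(0.141)] = 18.7 m.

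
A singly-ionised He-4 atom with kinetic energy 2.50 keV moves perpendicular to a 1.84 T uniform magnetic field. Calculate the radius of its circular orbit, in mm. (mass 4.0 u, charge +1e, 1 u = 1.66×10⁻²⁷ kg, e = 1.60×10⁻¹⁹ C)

r ≈ 7.83 mm

Convert the energy: K = 2.50 keV = 4.00×10^-16 J.
v = √(2K/m) = √(2·4.00×10^-16/6.64×10^-27) = 3.47×10^5 m/s.
r = mv/(qB) = (6.64×10^-27)(3.47×10^5) / [(1×1.60×10^-19)(1.84)] = 7.83×10^-3 m.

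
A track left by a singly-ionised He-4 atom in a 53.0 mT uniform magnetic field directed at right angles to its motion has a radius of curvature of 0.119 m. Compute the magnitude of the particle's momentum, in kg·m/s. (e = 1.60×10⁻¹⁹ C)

p ≈ 1.01×10^-21 kg·m/s

Since qvB = mv²/r, the momentum p = mv = qBr.
p = (1×1.60×10^-19)(0.0530)(0.119) = 1.01×10^-21 kg·m/s.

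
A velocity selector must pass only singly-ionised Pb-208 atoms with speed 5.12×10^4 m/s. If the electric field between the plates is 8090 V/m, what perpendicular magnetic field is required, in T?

qE = qvB ⇒ B = E/v = (8090) / (5.12×10^4) = 0.158 T.

B ≈ 0.158 T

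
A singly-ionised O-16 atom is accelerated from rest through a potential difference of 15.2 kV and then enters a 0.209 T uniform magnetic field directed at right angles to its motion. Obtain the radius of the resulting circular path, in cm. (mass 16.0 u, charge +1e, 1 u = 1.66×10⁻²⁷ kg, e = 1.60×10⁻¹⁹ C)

The kinetic energy gained is K = qV = (1×1.60×10^-19)(1.52×10^4) = 2.43×10^-15 J.
v = √(2K/m) = 4.28×10^5 m/s.
r = mv/(qB) = (2.66×10^-26)(4.28×10^5) / [(1×1.60×10^-19)(0.209)] = 0.340 m.

r ≈ 34.0 cm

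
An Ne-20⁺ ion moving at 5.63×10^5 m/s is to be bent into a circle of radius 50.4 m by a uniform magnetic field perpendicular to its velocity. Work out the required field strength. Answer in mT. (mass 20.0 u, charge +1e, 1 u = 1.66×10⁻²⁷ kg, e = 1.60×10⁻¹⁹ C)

B ≈ 2.32 mT

qvB = mv²/r gives B = mv/(qr).
B = (3.32×10^-26)(5.63×10^5) / [(1×1.60×10^-19)(50.4)] = 2.32×10^-3 T.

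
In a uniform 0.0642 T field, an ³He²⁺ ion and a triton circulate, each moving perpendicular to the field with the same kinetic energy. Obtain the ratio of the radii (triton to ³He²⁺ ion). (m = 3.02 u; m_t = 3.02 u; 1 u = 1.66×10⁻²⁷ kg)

r = √(2mK)/(qB) ⇒ at equal K, r ∝ √m/q.
r_{triton}/r_{³He²⁺ ion} = 2.00.

ratio ≈ 2.00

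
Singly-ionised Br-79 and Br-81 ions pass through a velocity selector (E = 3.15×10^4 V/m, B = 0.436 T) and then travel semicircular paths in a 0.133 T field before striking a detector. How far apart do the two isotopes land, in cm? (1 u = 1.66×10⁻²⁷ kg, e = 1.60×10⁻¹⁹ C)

Δd ≈ 2.25 cm

Both emerge at v = E/B₁ = 7.22×10^4 m/s.
r = mv/(qB₂), so r₁ = 0.4452 m and r₂ = 0.4565 m, giving Δr = 0.0113 m.
After a semicircle each ion lands a diameter 2r from the entry slit, so the separation is 2Δr = 0.0225 m.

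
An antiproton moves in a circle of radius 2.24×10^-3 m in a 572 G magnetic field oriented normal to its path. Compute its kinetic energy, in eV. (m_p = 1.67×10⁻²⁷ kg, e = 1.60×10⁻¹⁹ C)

v = qBr/m = (1×1.60×10^-19)(0.0572)(2.24×10^-3) / (1.67×10^-27) = 1.23×10^4 m/s.
K = ½mv² = 0.5·(1.67×10^-27)·(1.23×10^4)² = 1.26×10^-19 J = 0.786 eV.

K ≈ 0.786 eV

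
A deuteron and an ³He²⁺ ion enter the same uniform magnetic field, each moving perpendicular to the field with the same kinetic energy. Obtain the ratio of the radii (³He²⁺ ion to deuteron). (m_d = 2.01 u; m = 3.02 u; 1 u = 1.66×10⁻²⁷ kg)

r = √(2mK)/(qB) ⇒ at equal K, r ∝ √m/q.
r_{³He²⁺ ion}/r_{deuteron} = 0.613.

ratio ≈ 0.613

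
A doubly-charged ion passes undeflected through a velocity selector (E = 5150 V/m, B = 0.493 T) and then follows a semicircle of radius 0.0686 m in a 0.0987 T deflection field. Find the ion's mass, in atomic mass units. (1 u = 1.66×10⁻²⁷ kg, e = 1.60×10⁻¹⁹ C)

v = E/B₁ = 1.04×10^4 m/s.
From r = mv/(qB₂), m = qB₂r/v = (2×1.60×10^-19)(0.0987)(0.0686) / (1.04×10^4) = 2.07×10^-25 kg.
In atomic mass units: m = 2.07×10^-25 / 1.66×10^-27 = 125 u.

m ≈ 125 u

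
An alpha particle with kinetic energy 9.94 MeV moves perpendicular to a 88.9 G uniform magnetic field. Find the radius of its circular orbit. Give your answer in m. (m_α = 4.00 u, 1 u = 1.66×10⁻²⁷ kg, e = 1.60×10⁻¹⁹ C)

Convert the energy: K = 9.94 MeV = 1.59×10^-12 J.
v = √(2K/m) = √(2·1.59×10^-12/6.64×10^-27) = 2.19×10^7 m/s.
r = mv/(qB) = (6.64×10^-27)(2.19×10^7) / [(2×1.60×10^-19)(8.89×10^-3)] = 51.1 m.

r ≈ 51.1 m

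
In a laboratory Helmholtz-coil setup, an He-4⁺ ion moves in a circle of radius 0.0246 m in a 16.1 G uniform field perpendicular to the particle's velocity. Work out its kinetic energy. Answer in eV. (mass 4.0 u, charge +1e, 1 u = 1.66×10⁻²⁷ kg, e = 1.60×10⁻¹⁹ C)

v = qBr/m = (1×1.60×10^-19)(1.61×10^-3)(0.0246) / (6.64×10^-27) = 954 m/s.
K = ½mv² = 0.5·(6.64×10^-27)·(954)² = 3.02×10^-21 J = 0.0189 eV.

K ≈ 0.0189 eV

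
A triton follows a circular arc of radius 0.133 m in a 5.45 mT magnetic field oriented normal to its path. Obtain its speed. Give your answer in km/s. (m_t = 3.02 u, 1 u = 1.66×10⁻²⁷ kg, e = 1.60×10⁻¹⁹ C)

v ≈ 23.1 km/s

From qvB = mv²/r, v = qBr/m.
v = (1×1.60×10^-19)(5.45×10^-3)(0.133) / (5.01×10^-27) = 2.31×10^4 m/s.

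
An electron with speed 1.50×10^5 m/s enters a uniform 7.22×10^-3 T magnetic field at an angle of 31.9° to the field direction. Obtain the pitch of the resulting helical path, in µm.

pitch ≈ 631 µm

The velocity component along B is v∥ = v cos31.9° = 1.27×10^5 m/s.
The cyclotron period T = 2πm/(qB) = 4.95×10^-9 s is set by m, q, B alone.
Pitch = v∥·T = (1.27×10^5)(4.95×10^-9) = 6.31×10^-4 m.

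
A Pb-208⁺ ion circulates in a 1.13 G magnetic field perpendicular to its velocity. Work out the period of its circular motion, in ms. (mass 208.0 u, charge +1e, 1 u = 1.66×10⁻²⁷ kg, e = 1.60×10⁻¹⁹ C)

The cyclotron period is independent of speed: T = 2πm/(qB).
T = 2π(3.45×10^-25) / [(1×1.60×10^-19)(1.13×10^-4)] = 0.120 s.

T ≈ 120 ms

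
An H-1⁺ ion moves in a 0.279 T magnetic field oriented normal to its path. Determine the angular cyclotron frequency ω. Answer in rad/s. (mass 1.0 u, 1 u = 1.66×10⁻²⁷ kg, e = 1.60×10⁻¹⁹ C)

ω ≈ 2.69×10^7 rad/s

ω = qB/m = (1×1.60×10^-19)(0.279) / (1.66×10^-27) = 2.69×10^7 rad/s.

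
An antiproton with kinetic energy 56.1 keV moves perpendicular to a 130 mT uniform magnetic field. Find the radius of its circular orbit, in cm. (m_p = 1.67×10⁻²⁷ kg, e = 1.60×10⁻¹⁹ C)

r ≈ 26.3 cm

Convert the energy: K = 56.1 keV = 8.98×10^-15 J.
v = √(2K/m) = √(2·8.98×10^-15/1.67×10^-27) = 3.28×10^6 m/s.
r = mv/(qB) = (1.67×10^-27)(3.28×10^6) / [(1×1.60×10^-19)(0.130)] = 0.263 m.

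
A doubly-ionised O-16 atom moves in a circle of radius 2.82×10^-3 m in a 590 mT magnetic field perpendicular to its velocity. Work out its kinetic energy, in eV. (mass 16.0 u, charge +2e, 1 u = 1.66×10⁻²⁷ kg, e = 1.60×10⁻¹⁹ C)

v = qBr/m = (2×1.60×10^-19)(0.590)(2.82×10^-3) / (2.66×10^-26) = 2.00×10^4 m/s.
K = ½mv² = 0.5·(2.66×10^-26)·(2.00×10^4)² = 5.34×10^-18 J = 33.4 eV.

K ≈ 33.4 eV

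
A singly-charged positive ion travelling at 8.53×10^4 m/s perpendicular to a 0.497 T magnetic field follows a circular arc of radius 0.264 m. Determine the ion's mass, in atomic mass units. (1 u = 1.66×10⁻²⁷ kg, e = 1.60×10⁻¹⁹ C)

qvB = mv²/r ⇒ m = qBr/v.
m = (1×1.60×10^-19)(0.497)(0.264) / (8.53×10^4) = 2.46×10^-25 kg = 148 u.

m ≈ 148 u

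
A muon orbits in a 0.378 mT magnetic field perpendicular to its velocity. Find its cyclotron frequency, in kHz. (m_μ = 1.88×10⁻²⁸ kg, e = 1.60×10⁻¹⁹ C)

f = qB/(2πm) = (1×1.60×10^-19)(3.78×10^-4) / [2π(1.88×10^-28)] = 5.12×10^4 Hz.

f ≈ 51.2 kHz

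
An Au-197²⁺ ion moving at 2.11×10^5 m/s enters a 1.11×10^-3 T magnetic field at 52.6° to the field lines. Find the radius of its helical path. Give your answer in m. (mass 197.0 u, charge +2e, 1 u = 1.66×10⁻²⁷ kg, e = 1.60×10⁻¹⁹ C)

Only the perpendicular component v⊥ = v sin52.6° = 1.68×10^5 m/s is bent by the field.
r = m v⊥ /(qB) = (3.27×10^-25)(1.68×10^5) / [(2×1.60×10^-19)(1.11×10^-3)] = 154 m.

r ≈ 154 m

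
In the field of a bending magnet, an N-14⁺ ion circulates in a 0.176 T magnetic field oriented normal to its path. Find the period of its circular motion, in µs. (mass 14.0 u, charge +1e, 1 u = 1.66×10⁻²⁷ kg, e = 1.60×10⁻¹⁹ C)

The cyclotron period is independent of speed: T = 2πm/(qB).
T = 2π(2.32×10^-26) / [(1×1.60×10^-19)(0.176)] = 5.19×10^-6 s.

T ≈ 5.19 µs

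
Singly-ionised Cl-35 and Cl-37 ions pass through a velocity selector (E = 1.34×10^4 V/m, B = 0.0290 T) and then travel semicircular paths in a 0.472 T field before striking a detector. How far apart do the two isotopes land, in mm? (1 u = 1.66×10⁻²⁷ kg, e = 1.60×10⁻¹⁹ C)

Both emerge at v = E/B₁ = 4.62×10^5 m/s.
r = mv/(qB₂), so r₁ = 0.3555 m and r₂ = 0.3758 m, giving Δr = 0.0203 m.
After a semicircle each ion lands a diameter 2r from the entry slit, so the separation is 2Δr = 0.0406 m.

Δd ≈ 40.6 mm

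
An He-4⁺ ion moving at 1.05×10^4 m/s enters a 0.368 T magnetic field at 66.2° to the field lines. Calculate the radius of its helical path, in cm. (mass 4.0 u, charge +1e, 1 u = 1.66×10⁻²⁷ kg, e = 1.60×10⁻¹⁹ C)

r ≈ 0.108 cm

Only the perpendicular component v⊥ = v sin66.2° = 9610 m/s is bent by the field.
r = m v⊥ /(qB) = (6.64×10^-27)(9610) / [(1×1.60×10^-19)(0.368)] = 1.08×10^-3 m.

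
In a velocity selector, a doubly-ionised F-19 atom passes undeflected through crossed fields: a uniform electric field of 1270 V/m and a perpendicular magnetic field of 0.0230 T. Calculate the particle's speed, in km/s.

v ≈ 55.2 km/s

For zero net force, qE = qvB, so v = E/B.
v = (1270) / (0.0230) = 5.52×10^4 m/s.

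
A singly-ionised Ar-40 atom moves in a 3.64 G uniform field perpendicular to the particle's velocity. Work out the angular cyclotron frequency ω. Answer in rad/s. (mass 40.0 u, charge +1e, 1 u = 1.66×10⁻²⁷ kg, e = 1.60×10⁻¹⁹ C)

ω = qB/m = (1×1.60×10^-19)(3.64×10^-4) / (6.64×10^-26) = 877 rad/s.

ω ≈ 877 rad/s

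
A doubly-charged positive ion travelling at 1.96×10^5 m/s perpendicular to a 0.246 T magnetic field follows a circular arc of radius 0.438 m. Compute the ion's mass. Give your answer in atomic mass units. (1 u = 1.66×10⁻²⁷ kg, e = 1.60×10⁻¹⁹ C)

m ≈ 106 u

qvB = mv²/r ⇒ m = qBr/v.
m = (2×1.60×10^-19)(0.246)(0.438) / (1.96×10^5) = 1.76×10^-25 kg = 106 u.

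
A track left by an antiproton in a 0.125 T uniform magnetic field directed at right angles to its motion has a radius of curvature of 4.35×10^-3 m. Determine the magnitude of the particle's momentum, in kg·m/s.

Since qvB = mv²/r, the momentum p = mv = qBr.
p = (1×1.60×10^-19)(0.125)(4.35×10^-3) = 8.70×10^-23 kg·m/s.

p ≈ 8.70×10^-23 kg·m/s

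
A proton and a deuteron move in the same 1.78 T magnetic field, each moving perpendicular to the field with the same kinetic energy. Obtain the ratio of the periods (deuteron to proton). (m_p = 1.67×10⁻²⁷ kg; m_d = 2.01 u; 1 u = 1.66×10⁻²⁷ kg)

ratio ≈ 2.00

T = 2πm/(qB) is independent of speed, so T₂/T₁ = (m₂/q₂)/(m₁/q₁).
T_{deuteron}/T_{proton} = (3.34×10^-27/1e) / (1.67×10^-27/1e) = 2.00.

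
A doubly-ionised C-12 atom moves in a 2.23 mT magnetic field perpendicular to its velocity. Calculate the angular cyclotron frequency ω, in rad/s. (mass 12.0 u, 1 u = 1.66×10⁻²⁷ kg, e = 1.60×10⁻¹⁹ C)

ω ≈ 3.58×10^4 rad/s

ω = qB/m = (2×1.60×10^-19)(2.23×10^-3) / (1.99×10^-26) = 3.58×10^4 rad/s.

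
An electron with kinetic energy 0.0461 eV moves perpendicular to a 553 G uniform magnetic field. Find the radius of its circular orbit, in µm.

r ≈ 13.1 µm

Convert the energy: K = 0.0461 eV = 7.38×10^-21 J.
v = √(2K/m) = √(2·7.38×10^-21/9.11×10^-31) = 1.27×10^5 m/s.
r = mv/(qB) = (9.11×10^-31)(1.27×10^5) / [(1×1.60×10^-19)(0.0553)] = 1.31×10^-5 m.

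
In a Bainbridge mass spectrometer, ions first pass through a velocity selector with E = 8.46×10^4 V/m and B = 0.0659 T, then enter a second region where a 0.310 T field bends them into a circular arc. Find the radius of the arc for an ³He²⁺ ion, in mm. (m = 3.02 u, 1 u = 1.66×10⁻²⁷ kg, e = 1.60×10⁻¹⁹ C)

r ≈ 64.9 mm

The selector passes v = E/B = 8.46×10^4/0.0659 = 1.28×10^6 m/s.
In the deflection region, r = mv/(qB₂) = (5.01×10^-27)(1.28×10^6) / [(2×1.60×10^-19)(0.310)] = 0.0649 m.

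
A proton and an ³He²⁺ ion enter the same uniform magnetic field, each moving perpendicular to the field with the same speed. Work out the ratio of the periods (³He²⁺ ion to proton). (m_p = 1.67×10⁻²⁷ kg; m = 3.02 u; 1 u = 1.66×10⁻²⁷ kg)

T = 2πm/(qB) is independent of speed, so T₂/T₁ = (m₂/q₂)/(m₁/q₁).
T_{³He²⁺ ion}/T_{proton} = (5.01×10^-27/2e) / (1.67×10^-27/1e) = 1.50.

ratio ≈ 1.50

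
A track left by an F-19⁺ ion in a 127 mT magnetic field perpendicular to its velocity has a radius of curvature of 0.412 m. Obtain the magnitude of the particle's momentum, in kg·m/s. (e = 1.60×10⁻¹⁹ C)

Since qvB = mv²/r, the momentum p = mv = qBr.
p = (1×1.60×10^-19)(0.127)(0.412) = 8.37×10^-21 kg·m/s.

p ≈ 8.37×10^-21 kg·m/s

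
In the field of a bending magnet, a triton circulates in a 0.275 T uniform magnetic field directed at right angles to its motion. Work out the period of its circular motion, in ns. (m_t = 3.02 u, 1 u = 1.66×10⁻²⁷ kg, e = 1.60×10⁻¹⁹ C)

The cyclotron period is independent of speed: T = 2πm/(qB).
T = 2π(5.01×10^-27) / [(1×1.60×10^-19)(0.275)] = 7.16×10^-7 s.

T ≈ 716 ns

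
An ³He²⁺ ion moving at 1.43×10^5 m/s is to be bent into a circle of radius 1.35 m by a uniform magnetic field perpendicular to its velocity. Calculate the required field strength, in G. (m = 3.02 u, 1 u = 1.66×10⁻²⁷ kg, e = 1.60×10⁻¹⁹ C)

B ≈ 16.6 G

qvB = mv²/r gives B = mv/(qr).
B = (5.01×10^-27)(1.43×10^5) / [(2×1.60×10^-19)(1.35)] = 1.66×10^-3 T.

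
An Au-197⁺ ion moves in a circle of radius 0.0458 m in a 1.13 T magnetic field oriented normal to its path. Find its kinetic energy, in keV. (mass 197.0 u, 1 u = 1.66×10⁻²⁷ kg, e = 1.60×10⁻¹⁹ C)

v = qBr/m = (1×1.60×10^-19)(1.13)(0.0458) / (3.27×10^-25) = 2.53×10^4 m/s.
K = ½mv² = 0.5·(3.27×10^-25)·(2.53×10^4)² = 1.05×10^-16 J = 0.655 keV.

K ≈ 0.655 keV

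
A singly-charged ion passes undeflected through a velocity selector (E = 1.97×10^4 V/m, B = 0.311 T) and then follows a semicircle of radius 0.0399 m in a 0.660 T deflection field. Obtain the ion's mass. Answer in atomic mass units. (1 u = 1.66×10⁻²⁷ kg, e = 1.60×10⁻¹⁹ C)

v = E/B₁ = 6.33×10^4 m/s.
From r = mv/(qB₂), m = qB₂r/v = (1×1.60×10^-19)(0.660)(0.0399) / (6.33×10^4) = 6.65×10^-26 kg.
In atomic mass units: m = 6.65×10^-26 / 1.66×10^-27 = 40.1 u.

m ≈ 40.1 u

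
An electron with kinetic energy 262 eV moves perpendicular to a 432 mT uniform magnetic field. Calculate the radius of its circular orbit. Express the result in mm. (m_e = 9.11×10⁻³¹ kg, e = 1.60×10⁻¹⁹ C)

Convert the energy: K = 262 eV = 4.19×10^-17 J.
v = √(2K/m) = √(2·4.19×10^-17/9.11×10^-31) = 9.59×10^6 m/s.
r = mv/(qB) = (9.11×10^-31)(9.59×10^6) / [(1×1.60×10^-19)(0.432)] = 1.26×10^-4 m.

r ≈ 0.126 mm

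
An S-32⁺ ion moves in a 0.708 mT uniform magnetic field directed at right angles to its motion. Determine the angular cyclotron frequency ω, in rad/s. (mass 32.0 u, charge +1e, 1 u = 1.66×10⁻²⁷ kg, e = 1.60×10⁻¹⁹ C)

ω = qB/m = (1×1.60×10^-19)(7.08×10^-4) / (5.31×10^-26) = 2130 rad/s.

ω ≈ 2130 rad/s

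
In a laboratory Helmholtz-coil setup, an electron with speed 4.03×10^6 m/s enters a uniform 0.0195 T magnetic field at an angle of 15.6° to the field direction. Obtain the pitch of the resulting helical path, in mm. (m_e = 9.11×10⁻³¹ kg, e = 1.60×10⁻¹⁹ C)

The velocity component along B is v∥ = v cos15.6° = 3.88×10^6 m/s.
The cyclotron period T = 2πm/(qB) = 1.83×10^-9 s is set by m, q, B alone.
Pitch = v∥·T = (3.88×10^6)(1.83×10^-9) = 7.12×10^-3 m.

pitch ≈ 7.12 mm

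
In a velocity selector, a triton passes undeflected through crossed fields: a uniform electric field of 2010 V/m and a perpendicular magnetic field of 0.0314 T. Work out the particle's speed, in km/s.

For zero net force, qE = qvB, so v = E/B.
v = (2010) / (0.0314) = 6.40×10^4 m/s.

v ≈ 64.0 km/s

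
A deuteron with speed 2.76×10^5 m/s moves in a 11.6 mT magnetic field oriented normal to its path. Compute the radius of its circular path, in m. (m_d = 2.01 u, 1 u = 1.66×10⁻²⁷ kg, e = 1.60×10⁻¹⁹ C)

The magnetic force provides the centripetal force: qvB = mv²/r, so r = mv/(qB).
r = (3.34×10^-27 kg)(2.76×10^5 m/s) / [(1×1.60×10^-19 C)(0.0116 T)] = 0.496 m.

r ≈ 0.496 m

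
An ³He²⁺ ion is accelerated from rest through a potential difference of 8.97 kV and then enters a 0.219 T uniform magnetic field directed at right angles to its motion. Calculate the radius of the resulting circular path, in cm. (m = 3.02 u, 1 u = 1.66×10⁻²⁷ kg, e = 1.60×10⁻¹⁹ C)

r ≈ 7.66 cm

The kinetic energy gained is K = qV = (2×1.60×10^-19)(8970) = 2.87×10^-15 J.
v = √(2K/m) = 1.07×10^6 m/s.
r = mv/(qB) = (5.01×10^-27)(1.07×10^6) / [(2×1.60×10^-19)(0.219)] = 0.0766 m.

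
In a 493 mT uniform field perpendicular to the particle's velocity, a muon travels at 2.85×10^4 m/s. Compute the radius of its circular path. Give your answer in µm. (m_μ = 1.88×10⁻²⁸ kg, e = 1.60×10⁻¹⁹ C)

r ≈ 67.9 µm

The magnetic force provides the centripetal force: qvB = mv²/r, so r = mv/(qB).
r = (1.88×10^-28 kg)(2.85×10^4 m/s) / [(1×1.60×10^-19 C)(0.493 T)] = 6.79×10^-5 m.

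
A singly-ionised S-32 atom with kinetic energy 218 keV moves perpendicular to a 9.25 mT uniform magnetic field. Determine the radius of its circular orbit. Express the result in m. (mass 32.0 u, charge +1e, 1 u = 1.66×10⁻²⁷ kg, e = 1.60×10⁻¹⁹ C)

r ≈ 41.1 m

Convert the energy: K = 218 keV = 3.49×10^-14 J.
v = √(2K/m) = √(2·3.49×10^-14/5.31×10^-26) = 1.15×10^6 m/s.
r = mv/(qB) = (5.31×10^-26)(1.15×10^6) / [(1×1.60×10^-19)(9.25×10^-3)] = 41.1 m.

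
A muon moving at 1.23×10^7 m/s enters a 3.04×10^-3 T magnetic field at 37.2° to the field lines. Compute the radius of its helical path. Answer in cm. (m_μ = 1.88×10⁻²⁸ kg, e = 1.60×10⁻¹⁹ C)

r ≈ 287 cm

Only the perpendicular component v⊥ = v sin37.2° = 7.44×10^6 m/s is bent by the field.
r = m v⊥ /(qB) = (1.88×10^-28)(7.44×10^6) / [(1×1.60×10^-19)(3.04×10^-3)] = 2.87 m.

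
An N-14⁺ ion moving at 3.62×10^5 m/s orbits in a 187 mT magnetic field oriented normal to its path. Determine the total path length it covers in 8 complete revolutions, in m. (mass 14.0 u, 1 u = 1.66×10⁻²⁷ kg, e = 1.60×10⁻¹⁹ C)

r = mv/(qB) = 0.281 m, so one revolution covers 2πr = 1.77 m.
In 8 revolutions: L = 8·2πr = 14.1 m.

L ≈ 14.1 m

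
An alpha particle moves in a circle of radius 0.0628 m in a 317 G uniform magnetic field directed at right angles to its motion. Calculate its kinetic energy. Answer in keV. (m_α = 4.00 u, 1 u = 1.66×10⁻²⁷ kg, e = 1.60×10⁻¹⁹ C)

K ≈ 0.191 keV

v = qBr/m = (2×1.60×10^-19)(0.0317)(0.0628) / (6.64×10^-27) = 9.59×10^4 m/s.
K = ½mv² = 0.5·(6.64×10^-27)·(9.59×10^4)² = 3.06×10^-17 J = 0.191 keV.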